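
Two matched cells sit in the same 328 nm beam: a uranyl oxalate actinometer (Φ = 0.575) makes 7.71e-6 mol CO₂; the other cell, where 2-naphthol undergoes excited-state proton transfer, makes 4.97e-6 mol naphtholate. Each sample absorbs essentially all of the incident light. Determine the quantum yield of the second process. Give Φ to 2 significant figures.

Φ = 0.37

Photons absorbed by the actinometer: 7.71e-6 / 0.575 = 1.341e-5 mol.
Φ(unknown) = 4.97e-6 / 1.341e-5 = 0.37.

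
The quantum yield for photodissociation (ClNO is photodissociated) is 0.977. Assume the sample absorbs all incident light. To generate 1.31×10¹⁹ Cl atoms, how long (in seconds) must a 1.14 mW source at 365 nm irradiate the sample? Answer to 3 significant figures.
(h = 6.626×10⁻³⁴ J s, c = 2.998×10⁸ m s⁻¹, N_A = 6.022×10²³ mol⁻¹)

t ≈ 6400 s

Product: 1.31×10¹⁹ / 6.022×10²³ = 2.175×10⁻⁵ mol.
Photons that must be absorbed: 2.175×10⁻⁵ / 0.977 = 2.226×10⁻⁵ mol.
Photon energy: hc/λ = 5.442×10⁻¹⁹ J; per mole, 3.277×10⁵ J mol⁻¹.
Energy required: 2.226×10⁻⁵ × 3.277×10⁵ = 7.295 J.
Time: 7.295 J / 0.00114 W = 6400 s.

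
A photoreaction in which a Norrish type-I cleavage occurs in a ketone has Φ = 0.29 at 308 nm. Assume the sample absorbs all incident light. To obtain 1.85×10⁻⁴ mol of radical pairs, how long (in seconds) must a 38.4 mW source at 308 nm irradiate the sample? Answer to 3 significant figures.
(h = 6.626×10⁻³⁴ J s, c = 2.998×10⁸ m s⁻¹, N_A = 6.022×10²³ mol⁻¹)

t ≈ 6450 s

Photons that must be absorbed: 1.85×10⁻⁴ / 0.29 = 6.379×10⁻⁴ mol.
Photon energy: hc/λ = 6.450×10⁻¹⁹ J; per mole, 3.884×10⁵ J mol⁻¹.
Energy required: 6.379×10⁻⁴ × 3.884×10⁵ = 247.8 J.
Time: 247.8 J / 0.0384 W = 6450 s.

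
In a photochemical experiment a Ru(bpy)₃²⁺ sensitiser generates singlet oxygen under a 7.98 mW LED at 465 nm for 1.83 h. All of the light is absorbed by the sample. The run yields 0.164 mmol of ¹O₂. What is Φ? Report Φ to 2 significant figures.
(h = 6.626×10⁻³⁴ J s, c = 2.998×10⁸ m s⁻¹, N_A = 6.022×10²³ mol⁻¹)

Product: 0.164 mmol = 1.64×10⁻⁴ mol.
Photon energy at 465 nm: hc/λ = (6.626×10⁻³⁴)(2.998×10⁸)/(465×10⁻⁹) = 4.272×10⁻¹⁹ J.
Energy delivered: (7.98 mW)(6588 s) = 52.57 J.
Photons incident: 52.57 / 4.272×10⁻¹⁹ = 1.231×10²⁰, i.e. 1.231×10²⁰/6.022×10²³ = 2.044×10⁻⁴ mol.
Φ = 1.64×10⁻⁴ mol / 2.044×10⁻⁴ mol photons = 0.80.

Φ = 0.80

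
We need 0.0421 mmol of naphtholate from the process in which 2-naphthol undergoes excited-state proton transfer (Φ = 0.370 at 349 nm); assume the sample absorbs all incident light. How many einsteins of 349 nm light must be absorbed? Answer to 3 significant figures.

Product: 0.0421 mmol = 4.21×10⁻⁵ mol.
Photons that must be absorbed: 4.21×10⁻⁵ / 0.370 = 1.138×10⁻⁴ mol.

1.14×10⁻⁴ einstein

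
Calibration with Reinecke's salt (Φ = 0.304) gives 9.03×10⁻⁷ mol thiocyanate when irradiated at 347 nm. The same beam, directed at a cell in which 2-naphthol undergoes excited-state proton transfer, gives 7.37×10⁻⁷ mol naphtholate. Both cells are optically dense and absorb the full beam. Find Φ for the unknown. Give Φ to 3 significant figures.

Φ = 0.248

Photons absorbed by the actinometer: 9.03×10⁻⁷ / 0.304 = 2.970×10⁻⁶ mol.
Φ(unknown) = 7.37×10⁻⁷ / 2.970×10⁻⁶ = 0.248.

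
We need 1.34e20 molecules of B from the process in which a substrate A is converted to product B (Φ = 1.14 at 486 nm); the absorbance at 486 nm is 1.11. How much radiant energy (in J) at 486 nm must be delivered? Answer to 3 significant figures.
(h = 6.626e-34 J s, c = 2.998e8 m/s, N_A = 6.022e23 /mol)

Product: 1.34e20 / 6.022e23 = 2.225e-4 mol.
Photons that must be absorbed: 2.225e-4 / 1.14 = 1.952e-4 mol.
Fraction absorbed: 1 − 10^(−1.11) = 0.9224.
Incident photons needed: 1.952e-4 / 0.9224 = 2.116e-4 mol.
Photon energy: hc/λ = 4.087e-19 J; per mole, 2.461e5 J mol⁻¹.
Energy required: 2.116e-4 × 2.461e5 = 52.1 J.

52.1 J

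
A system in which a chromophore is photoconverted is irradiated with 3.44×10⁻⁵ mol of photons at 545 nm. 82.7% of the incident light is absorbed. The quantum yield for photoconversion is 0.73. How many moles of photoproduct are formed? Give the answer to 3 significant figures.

2.08×10⁻⁵ mol

Photons absorbed: 0.827 × 3.44×10⁻⁵ = 2.845×10⁻⁵ mol.
Product: Φ × n_abs = 0.73 × 2.845×10⁻⁵ = 2.077×10⁻⁵ mol.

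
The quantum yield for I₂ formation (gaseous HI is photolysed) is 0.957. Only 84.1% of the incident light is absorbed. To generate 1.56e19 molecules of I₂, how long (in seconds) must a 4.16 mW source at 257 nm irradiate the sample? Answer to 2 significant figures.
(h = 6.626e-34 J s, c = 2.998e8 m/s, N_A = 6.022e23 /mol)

Product: 1.56e19 / 6.022e23 = 2.591e-5 mol.
Photons that must be absorbed: 2.591e-5 / 0.957 = 2.707e-5 mol.
Incident photons needed: 2.707e-5 / 0.841 = 3.219e-5 mol.
Photon energy: hc/λ = 7.729e-19 J; per mole, 4.654e5 J mol⁻¹.
Energy required: 3.219e-5 × 4.654e5 = 14.98 J.
Time: 14.98 J / 0.00416 W = 3600 s.

t ≈ 3600 s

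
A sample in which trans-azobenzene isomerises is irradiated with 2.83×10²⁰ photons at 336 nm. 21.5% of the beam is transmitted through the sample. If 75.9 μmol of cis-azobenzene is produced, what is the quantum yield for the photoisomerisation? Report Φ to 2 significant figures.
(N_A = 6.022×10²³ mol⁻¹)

Product: 75.9 μmol = 7.59×10⁻⁵ mol.
Moles of photons: 2.83×10²⁰ / 6.022×10²³ = 4.699×10⁻⁴ mol.
Fraction absorbed: 1 − 21.5/100 = 0.7850.
Photons absorbed: 0.7850 × 4.699×10⁻⁴ = 3.689×10⁻⁴ mol.
Φ = 7.59×10⁻⁵ mol / 3.689×10⁻⁴ mol photons = 0.21.

Φ = 0.21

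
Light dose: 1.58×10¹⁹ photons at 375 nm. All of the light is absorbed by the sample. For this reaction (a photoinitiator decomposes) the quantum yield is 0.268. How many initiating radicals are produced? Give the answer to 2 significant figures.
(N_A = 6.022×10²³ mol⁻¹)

4.2×10¹⁸ initiating radicals

Moles of photons: 1.58×10¹⁹ / 6.022×10²³ = 2.624×10⁻⁵ mol.
Product: Φ × n_abs = 0.268 × 2.624×10⁻⁵ = 7.032×10⁻⁶ mol.
As a count: 7.032×10⁻⁶ × 6.022×10²³ = 4.2×10¹⁸.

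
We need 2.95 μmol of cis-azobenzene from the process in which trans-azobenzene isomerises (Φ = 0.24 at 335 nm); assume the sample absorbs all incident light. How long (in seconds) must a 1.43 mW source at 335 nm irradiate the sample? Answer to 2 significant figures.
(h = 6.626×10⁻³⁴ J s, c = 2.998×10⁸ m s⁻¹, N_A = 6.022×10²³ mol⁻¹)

Product: 2.95 μmol = 2.95×10⁻⁶ mol.
Photons that must be absorbed: 2.95×10⁻⁶ / 0.24 = 1.229×10⁻⁵ mol.
Photon energy: hc/λ = 5.930×10⁻¹⁹ J; per mole, 3.571×10⁵ J mol⁻¹.
Energy required: 1.229×10⁻⁵ × 3.571×10⁵ = 4.389 J.
Time: 4.389 J / 0.00143 W = 3100 s.

t ≈ 3100 s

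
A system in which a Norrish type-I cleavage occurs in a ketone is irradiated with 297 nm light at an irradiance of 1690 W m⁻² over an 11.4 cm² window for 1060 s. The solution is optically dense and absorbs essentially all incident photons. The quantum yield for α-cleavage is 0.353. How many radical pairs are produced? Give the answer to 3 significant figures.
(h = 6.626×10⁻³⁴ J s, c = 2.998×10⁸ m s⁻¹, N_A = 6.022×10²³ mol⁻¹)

Photon energy at 297 nm: hc/λ = (6.626×10⁻³⁴)(2.998×10⁸)/(297×10⁻⁹) = 6.688×10⁻¹⁹ J.
Energy delivered: (1690 W m⁻²)(11.4×10⁻⁴ m²)(1060 s) = 2042 J.
Photons incident: 2042 / 6.688×10⁻¹⁹ = 3.053×10²¹, i.e. 3.053×10²¹/6.022×10²³ = 0.005070 mol.
Product: Φ × n_abs = 0.353 × 0.005070 = 0.001790 mol.
As a count: 0.001790 × 6.022×10²³ = 1.08×10²¹.

1.08×10²¹ radical pairs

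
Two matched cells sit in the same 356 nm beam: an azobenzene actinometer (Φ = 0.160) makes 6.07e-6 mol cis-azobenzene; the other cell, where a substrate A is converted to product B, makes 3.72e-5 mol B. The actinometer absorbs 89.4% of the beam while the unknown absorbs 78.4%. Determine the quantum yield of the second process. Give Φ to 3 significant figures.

Photons absorbed by the actinometer: 6.07e-6 / 0.160 = 3.794e-5 mol.
Incident flux: 3.794e-5 / 0.894 = 4.244e-5 einstein.
Absorbed by unknown: 0.784 × 4.244e-5 = 3.327e-5 mol.
Φ(unknown) = 3.72e-5 / 3.327e-5 = 1.12.

Φ = 1.12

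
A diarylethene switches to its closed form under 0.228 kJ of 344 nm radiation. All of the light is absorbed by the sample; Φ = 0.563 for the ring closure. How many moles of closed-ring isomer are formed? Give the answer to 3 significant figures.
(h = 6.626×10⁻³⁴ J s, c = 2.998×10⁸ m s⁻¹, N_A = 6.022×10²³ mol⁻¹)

3.69×10⁻⁴ mol

Photon energy at 344 nm: hc/λ = (6.626×10⁻³⁴)(2.998×10⁸)/(344×10⁻⁹) = 5.775×10⁻¹⁹ J.
Incident energy: 0.228 kJ = 228 J.
Photons incident: 228 / 5.775×10⁻¹⁹ = 3.948×10²⁰, i.e. 3.948×10²⁰/6.022×10²³ = 6.556×10⁻⁴ mol.
Product: Φ × n_abs = 0.563 × 6.556×10⁻⁴ = 3.691×10⁻⁴ mol.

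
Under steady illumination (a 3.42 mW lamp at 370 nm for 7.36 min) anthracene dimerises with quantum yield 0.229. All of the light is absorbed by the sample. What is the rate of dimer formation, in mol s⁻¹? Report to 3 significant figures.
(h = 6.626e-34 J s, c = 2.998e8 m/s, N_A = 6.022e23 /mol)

Photon energy at 370 nm: hc/λ = (6.626e-34)(2.998e8)/(370e-9) = 5.369e-19 J.
Energy delivered: (3.42 mW)(441.6 s) = 1.510 J.
Photons incident: 1.510 / 5.369e-19 = 2.812e18, i.e. 2.812e18/6.022e23 = 4.670e-6 mol.
Product formed: 0.229 × 4.670e-6 = 1.069e-6 mol.
Rate: 1.069e-6 / 441.6 s = 2.42e-9 mol s⁻¹.

2.42e-9 mol s⁻¹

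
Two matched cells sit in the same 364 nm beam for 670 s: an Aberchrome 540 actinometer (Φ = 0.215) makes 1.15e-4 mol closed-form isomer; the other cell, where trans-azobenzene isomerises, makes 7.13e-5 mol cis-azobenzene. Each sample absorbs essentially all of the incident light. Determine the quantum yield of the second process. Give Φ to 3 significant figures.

Photons absorbed by the actinometer: 1.15e-4 / 0.215 = 5.349e-4 mol.
Φ(unknown) = 7.13e-5 / 5.349e-4 = 0.133.

Φ = 0.133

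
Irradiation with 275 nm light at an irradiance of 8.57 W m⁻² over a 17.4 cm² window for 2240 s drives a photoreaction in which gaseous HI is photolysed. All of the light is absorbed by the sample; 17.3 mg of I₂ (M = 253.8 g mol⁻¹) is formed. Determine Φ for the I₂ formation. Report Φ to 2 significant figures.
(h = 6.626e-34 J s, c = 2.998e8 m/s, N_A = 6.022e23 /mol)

Φ = 0.89

Product: 17.3 mg / 253.8 g mol⁻¹ = 6.816e-5 mol.
Photon energy at 275 nm: hc/λ = (6.626e-34)(2.998e8)/(275e-9) = 7.224e-19 J.
Energy delivered: (8.57 W m⁻²)(17.4e-4 m²)(2240 s) = 33.40 J.
Photons incident: 33.40 / 7.224e-19 = 4.623e19, i.e. 4.623e19/6.022e23 = 7.677e-5 mol.
Φ = 6.816e-5 mol / 7.677e-5 mol photons = 0.89.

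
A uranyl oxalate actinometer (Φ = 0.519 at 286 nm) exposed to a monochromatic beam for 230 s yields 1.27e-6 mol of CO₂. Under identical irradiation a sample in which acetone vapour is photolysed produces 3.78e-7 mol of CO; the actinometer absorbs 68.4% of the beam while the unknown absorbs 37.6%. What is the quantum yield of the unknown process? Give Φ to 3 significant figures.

Photons absorbed by the actinometer: 1.27e-6 / 0.519 = 2.447e-6 mol.
Incident flux: 2.447e-6 / 0.684 = 3.577e-6 einstein.
Absorbed by unknown: 0.376 × 3.577e-6 = 1.345e-6 mol.
Φ(unknown) = 3.78e-7 / 1.345e-6 = 0.281.

Φ = 0.281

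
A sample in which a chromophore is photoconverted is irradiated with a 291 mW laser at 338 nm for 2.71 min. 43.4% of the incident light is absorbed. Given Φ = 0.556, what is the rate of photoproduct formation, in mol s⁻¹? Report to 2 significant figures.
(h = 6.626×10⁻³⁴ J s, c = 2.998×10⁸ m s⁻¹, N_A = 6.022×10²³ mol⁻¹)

2.0×10⁻⁷ mol s⁻¹

Photon energy at 338 nm: hc/λ = (6.626×10⁻³⁴)(2.998×10⁸)/(338×10⁻⁹) = 5.877×10⁻¹⁹ J.
Energy delivered: (291 mW)(162.6 s) = 47.32 J.
Photons incident: 47.32 / 5.877×10⁻¹⁹ = 8.052×10¹⁹, i.e. 8.052×10¹⁹/6.022×10²³ = 1.337×10⁻⁴ mol.
Photons absorbed: 0.434 × 1.337×10⁻⁴ = 5.803×10⁻⁵ mol.
Product formed: 0.556 × 5.803×10⁻⁵ = 3.226×10⁻⁵ mol.
Rate: 3.226×10⁻⁵ / 162.6 s = 2.0×10⁻⁷ mol s⁻¹.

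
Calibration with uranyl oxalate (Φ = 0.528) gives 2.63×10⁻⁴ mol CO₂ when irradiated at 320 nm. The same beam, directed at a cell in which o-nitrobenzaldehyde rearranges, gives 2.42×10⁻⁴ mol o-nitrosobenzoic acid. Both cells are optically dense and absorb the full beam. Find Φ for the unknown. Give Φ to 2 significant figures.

Photons absorbed by the actinometer: 2.63×10⁻⁴ / 0.528 = 4.981×10⁻⁴ mol.
Φ(unknown) = 2.42×10⁻⁴ / 4.981×10⁻⁴ = 0.49.

Φ = 0.49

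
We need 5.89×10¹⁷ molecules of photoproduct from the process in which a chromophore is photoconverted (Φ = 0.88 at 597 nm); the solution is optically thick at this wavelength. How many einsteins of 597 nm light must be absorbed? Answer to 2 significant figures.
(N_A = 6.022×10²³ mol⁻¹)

Product: 5.89×10¹⁷ / 6.022×10²³ = 9.781×10⁻⁷ mol.
Photons that must be absorbed: 9.781×10⁻⁷ / 0.88 = 1.111×10⁻⁶ mol.

1.1×10⁻⁶ einstein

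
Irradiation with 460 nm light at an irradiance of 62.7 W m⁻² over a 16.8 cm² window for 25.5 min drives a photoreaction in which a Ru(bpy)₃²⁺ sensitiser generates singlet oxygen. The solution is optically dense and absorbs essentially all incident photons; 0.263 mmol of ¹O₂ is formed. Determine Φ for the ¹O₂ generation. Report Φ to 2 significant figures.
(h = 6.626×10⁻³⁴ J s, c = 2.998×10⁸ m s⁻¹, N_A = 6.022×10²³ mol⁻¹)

Product: 0.263 mmol = 2.63×10⁻⁴ mol.
Photon energy at 460 nm: hc/λ = (6.626×10⁻³⁴)(2.998×10⁸)/(460×10⁻⁹) = 4.318×10⁻¹⁹ J.
Energy delivered: (62.7 W m⁻²)(16.8×10⁻⁴ m²)(1530 s) = 161.2 J.
Photons incident: 161.2 / 4.318×10⁻¹⁹ = 3.733×10²⁰, i.e. 3.733×10²⁰/6.022×10²³ = 6.199×10⁻⁴ mol.
Φ = 2.63×10⁻⁴ mol / 6.199×10⁻⁴ mol photons = 0.42.

Φ = 0.42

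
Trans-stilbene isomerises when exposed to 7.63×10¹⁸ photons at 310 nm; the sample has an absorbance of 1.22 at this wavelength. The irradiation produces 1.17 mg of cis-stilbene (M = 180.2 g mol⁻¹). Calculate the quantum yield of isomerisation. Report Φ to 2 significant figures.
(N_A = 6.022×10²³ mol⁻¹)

Product: 1.17 mg / 180.2 g mol⁻¹ = 6.493×10⁻⁶ mol.
Moles of photons: 7.63×10¹⁸ / 6.022×10²³ = 1.267×10⁻⁵ mol.
Fraction absorbed: 1 − 10^(−1.22) = 0.9397.
Photons absorbed: 0.9397 × 1.267×10⁻⁵ = 1.191×10⁻⁵ mol.
Φ = 6.493×10⁻⁶ mol / 1.191×10⁻⁵ mol photons = 0.55.

Φ = 0.55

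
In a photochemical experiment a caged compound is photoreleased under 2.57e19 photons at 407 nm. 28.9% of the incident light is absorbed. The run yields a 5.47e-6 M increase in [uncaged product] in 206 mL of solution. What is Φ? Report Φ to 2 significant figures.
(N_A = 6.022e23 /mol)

Product: (5.47e-6 M)(0.206 L) = 1.127e-6 mol.
Moles of photons: 2.57e19 / 6.022e23 = 4.268e-5 mol.
Photons absorbed: 0.289 × 4.268e-5 = 1.233e-5 mol.
Φ = 1.127e-6 mol / 1.233e-5 mol photons = 0.091.

Φ = 0.091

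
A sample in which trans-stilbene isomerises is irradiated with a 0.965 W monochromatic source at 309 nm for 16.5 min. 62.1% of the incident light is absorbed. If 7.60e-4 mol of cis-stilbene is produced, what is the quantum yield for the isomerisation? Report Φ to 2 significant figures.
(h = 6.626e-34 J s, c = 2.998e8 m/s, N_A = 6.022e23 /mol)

Photon energy at 309 nm: hc/λ = (6.626e-34)(2.998e8)/(309e-9) = 6.429e-19 J.
Energy delivered: (0.965 W)(990 s) = 955.4 J.
Photons incident: 955.4 / 6.429e-19 = 1.486e21, i.e. 1.486e21/6.022e23 = 0.002468 mol.
Photons absorbed: 0.621 × 0.002468 = 0.001533 mol.
Φ = 7.60e-4 mol / 0.001533 mol photons = 0.50.

Φ = 0.50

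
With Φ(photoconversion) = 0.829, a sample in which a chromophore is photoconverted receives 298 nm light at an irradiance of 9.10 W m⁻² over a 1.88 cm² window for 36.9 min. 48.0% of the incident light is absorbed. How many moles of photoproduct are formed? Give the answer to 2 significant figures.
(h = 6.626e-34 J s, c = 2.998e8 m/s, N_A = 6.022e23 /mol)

3.8e-6 mol

Photon energy at 298 nm: hc/λ = (6.626e-34)(2.998e8)/(298e-9) = 6.666e-19 J.
Energy delivered: (9.10 W m⁻²)(1.88e-4 m²)(2214 s) = 3.788 J.
Photons incident: 3.788 / 6.666e-19 = 5.683e18, i.e. 5.683e18/6.022e23 = 9.437e-6 mol.
Photons absorbed: 0.480 × 9.437e-6 = 4.530e-6 mol.
Product: Φ × n_abs = 0.829 × 4.530e-6 = 3.755e-6 mol.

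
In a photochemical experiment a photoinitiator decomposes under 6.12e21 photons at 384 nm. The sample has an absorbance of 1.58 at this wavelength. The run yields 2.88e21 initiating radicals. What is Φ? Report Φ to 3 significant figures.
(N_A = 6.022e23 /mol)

Product: 2.88e21 / 6.022e23 = 0.004782 mol.
Moles of photons: 6.12e21 / 6.022e23 = 0.01016 mol.
Fraction absorbed: 1 − 10^(−1.58) = 0.9737.
Photons absorbed: 0.9737 × 0.01016 = 0.009893 mol.
Φ = 0.004782 mol / 0.009893 mol photons = 0.483.

Φ = 0.483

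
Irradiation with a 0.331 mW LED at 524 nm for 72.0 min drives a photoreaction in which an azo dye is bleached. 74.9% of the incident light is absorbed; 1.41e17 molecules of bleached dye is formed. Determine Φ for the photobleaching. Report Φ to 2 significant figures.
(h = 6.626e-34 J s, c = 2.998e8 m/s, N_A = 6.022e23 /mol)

Φ = 0.050

Product: 1.41e17 / 6.022e23 = 2.341e-7 mol.
Photon energy at 524 nm: hc/λ = (6.626e-34)(2.998e8)/(524e-9) = 3.791e-19 J.
Energy delivered: (0.331 mW)(4320 s) = 1.430 J.
Photons incident: 1.430 / 3.791e-19 = 3.772e18, i.e. 3.772e18/6.022e23 = 6.264e-6 mol.
Photons absorbed: 0.749 × 6.264e-6 = 4.692e-6 mol.
Φ = 2.341e-7 mol / 4.692e-6 mol photons = 0.050.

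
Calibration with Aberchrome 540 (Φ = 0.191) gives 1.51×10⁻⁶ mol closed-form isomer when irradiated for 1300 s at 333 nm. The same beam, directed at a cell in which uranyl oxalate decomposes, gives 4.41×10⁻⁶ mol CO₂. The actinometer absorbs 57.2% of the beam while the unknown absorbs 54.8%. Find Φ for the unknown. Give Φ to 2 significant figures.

Φ = 0.58

Photons absorbed by the actinometer: 1.51×10⁻⁶ / 0.191 = 7.906×10⁻⁶ mol.
Incident flux: 7.906×10⁻⁶ / 0.572 = 1.382×10⁻⁵ einstein.
Absorbed by unknown: 0.548 × 1.382×10⁻⁵ = 7.573×10⁻⁶ mol.
Φ(unknown) = 4.41×10⁻⁶ / 7.573×10⁻⁶ = 0.58.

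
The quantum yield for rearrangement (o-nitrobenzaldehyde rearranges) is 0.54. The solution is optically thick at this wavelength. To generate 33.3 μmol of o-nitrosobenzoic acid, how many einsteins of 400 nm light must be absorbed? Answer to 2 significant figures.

6.2×10⁻⁵ einstein

Product: 33.3 μmol = 3.33×10⁻⁵ mol.
Photons that must be absorbed: 3.33×10⁻⁵ / 0.54 = 6.167×10⁻⁵ mol.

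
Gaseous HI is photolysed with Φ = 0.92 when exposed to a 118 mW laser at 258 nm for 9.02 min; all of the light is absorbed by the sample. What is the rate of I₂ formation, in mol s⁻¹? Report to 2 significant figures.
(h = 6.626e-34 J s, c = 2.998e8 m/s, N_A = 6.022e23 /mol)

Photon energy at 258 nm: hc/λ = (6.626e-34)(2.998e8)/(258e-9) = 7.700e-19 J.
Energy delivered: (118 mW)(541.2 s) = 63.86 J.
Photons incident: 63.86 / 7.700e-19 = 8.294e19, i.e. 8.294e19/6.022e23 = 1.377e-4 mol.
Product formed: 0.92 × 1.377e-4 = 1.267e-4 mol.
Rate: 1.267e-4 / 541.2 s = 2.3e-7 mol s⁻¹.

2.3e-7 mol s⁻¹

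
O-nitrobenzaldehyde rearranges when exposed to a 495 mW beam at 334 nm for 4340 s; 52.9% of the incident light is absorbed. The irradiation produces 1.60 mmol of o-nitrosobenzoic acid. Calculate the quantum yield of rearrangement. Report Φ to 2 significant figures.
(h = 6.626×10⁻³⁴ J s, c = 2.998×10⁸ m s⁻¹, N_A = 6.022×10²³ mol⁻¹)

Product: 1.60 mmol = 0.00160 mol.
Photon energy at 334 nm: hc/λ = (6.626×10⁻³⁴)(2.998×10⁸)/(334×10⁻⁹) = 5.948×10⁻¹⁹ J.
Energy delivered: (495 mW)(4340 s) = 2148 J.
Photons incident: 2148 / 5.948×10⁻¹⁹ = 3.611×10²¹, i.e. 3.611×10²¹/6.022×10²³ = 0.005996 mol.
Photons absorbed: 0.529 × 0.005996 = 0.003172 mol.
Φ = 0.00160 mol / 0.003172 mol photons = 0.50.

Φ = 0.50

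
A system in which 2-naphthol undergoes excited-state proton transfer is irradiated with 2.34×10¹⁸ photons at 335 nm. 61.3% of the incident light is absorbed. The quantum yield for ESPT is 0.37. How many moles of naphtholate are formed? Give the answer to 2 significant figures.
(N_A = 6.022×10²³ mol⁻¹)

8.8×10⁻⁷ mol

Moles of photons: 2.34×10¹⁸ / 6.022×10²³ = 3.886×10⁻⁶ mol.
Photons absorbed: 0.613 × 3.886×10⁻⁶ = 2.382×10⁻⁶ mol.
Product: Φ × n_abs = 0.37 × 2.382×10⁻⁶ = 8.813×10⁻⁷ mol.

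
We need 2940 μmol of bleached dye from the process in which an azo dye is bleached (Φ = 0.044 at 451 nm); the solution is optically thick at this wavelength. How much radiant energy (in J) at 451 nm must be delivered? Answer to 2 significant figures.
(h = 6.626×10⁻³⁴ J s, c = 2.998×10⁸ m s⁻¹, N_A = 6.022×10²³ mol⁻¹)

1.8×10⁴ J

Product: 2940 μmol = 0.00294 mol.
Photons that must be absorbed: 0.00294 / 0.044 = 0.06682 mol.
Photon energy: hc/λ = 4.405×10⁻¹⁹ J; per mole, 2.653×10⁵ J mol⁻¹.
Energy required: 0.06682 × 2.653×10⁵ = 1.8×10⁴ J.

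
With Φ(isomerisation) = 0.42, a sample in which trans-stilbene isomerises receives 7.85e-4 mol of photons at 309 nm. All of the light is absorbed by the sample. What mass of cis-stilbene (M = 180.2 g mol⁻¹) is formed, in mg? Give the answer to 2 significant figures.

59 mg

Product: Φ × n_abs = 0.42 × 7.85e-4 = 3.297e-4 mol.
Mass: 3.297e-4 × 180.2 = 0.05941 g = 59 mg.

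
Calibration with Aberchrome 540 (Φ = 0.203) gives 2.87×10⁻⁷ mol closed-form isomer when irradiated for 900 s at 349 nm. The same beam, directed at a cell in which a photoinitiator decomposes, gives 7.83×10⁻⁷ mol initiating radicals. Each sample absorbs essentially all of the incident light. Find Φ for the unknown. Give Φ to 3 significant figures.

Photons absorbed by the actinometer: 2.87×10⁻⁷ / 0.203 = 1.414×10⁻⁶ mol.
Φ(unknown) = 7.83×10⁻⁷ / 1.414×10⁻⁶ = 0.554.

Φ = 0.554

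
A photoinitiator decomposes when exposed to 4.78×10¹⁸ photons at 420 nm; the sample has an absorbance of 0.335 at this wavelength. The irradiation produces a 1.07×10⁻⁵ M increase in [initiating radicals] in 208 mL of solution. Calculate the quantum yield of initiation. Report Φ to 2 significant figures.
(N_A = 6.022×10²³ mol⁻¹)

Product: (1.07×10⁻⁵ M)(0.208 L) = 2.226×10⁻⁶ mol.
Moles of photons: 4.78×10¹⁸ / 6.022×10²³ = 7.938×10⁻⁶ mol.
Fraction absorbed: 1 − 10^(−0.335) = 0.5376.
Photons absorbed: 0.5376 × 7.938×10⁻⁶ = 4.267×10⁻⁶ mol.
Φ = 2.226×10⁻⁶ mol / 4.267×10⁻⁶ mol photons = 0.52.

Φ = 0.52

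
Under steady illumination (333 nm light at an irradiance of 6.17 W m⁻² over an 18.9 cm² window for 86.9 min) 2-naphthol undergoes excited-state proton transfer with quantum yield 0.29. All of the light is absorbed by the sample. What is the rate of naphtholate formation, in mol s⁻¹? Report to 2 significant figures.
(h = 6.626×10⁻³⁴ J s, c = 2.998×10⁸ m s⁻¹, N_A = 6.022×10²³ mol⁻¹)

9.4×10⁻⁹ mol s⁻¹

Photon energy at 333 nm: hc/λ = (6.626×10⁻³⁴)(2.998×10⁸)/(333×10⁻⁹) = 5.965×10⁻¹⁹ J.
Energy delivered: (6.17 W m⁻²)(18.9×10⁻⁴ m²)(5214 s) = 60.80 J.
Photons incident: 60.80 / 5.965×10⁻¹⁹ = 1.019×10²⁰, i.e. 1.019×10²⁰/6.022×10²³ = 1.692×10⁻⁴ mol.
Product formed: 0.29 × 1.692×10⁻⁴ = 4.907×10⁻⁵ mol.
Rate: 4.907×10⁻⁵ / 5214 s = 9.4×10⁻⁹ mol s⁻¹.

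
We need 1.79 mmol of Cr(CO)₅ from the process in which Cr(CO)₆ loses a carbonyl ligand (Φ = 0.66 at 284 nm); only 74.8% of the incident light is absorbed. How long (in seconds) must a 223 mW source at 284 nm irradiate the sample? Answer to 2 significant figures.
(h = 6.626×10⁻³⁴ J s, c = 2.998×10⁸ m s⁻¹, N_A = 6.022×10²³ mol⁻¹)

Product: 1.79 mmol = 0.00179 mol.
Photons that must be absorbed: 0.00179 / 0.66 = 0.002712 mol.
Incident photons needed: 0.002712 / 0.748 = 0.003626 mol.
Photon energy: hc/λ = 6.995×10⁻¹⁹ J; per mole, 4.212×10⁵ J mol⁻¹.
Energy required: 0.003626 × 4.212×10⁵ = 1527 J.
Time: 1527 J / 0.223 W = 6800 s.

t ≈ 6800 s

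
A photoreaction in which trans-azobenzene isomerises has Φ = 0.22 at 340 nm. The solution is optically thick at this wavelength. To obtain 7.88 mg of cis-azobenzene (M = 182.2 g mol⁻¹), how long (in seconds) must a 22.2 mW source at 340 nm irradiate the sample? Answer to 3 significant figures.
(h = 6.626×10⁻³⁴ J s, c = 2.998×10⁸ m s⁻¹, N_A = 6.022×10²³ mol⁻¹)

t ≈ 3120 s

Product: 7.88 mg / 182.2 g mol⁻¹ = 4.325×10⁻⁵ mol.
Photons that must be absorbed: 4.325×10⁻⁵ / 0.22 = 1.966×10⁻⁴ mol.
Photon energy: hc/λ = 5.843×10⁻¹⁹ J; per mole, 3.519×10⁵ J mol⁻¹.
Energy required: 1.966×10⁻⁴ × 3.519×10⁵ = 69.18 J.
Time: 69.18 J / 0.0222 W = 3120 s.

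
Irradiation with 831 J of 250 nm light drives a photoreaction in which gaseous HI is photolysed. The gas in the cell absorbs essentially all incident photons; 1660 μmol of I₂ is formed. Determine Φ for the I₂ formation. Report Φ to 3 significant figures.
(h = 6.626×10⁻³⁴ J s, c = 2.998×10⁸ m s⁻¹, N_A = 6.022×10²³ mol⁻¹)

Product: 1660 μmol = 0.00166 mol.
Photon energy at 250 nm: hc/λ = (6.626×10⁻³⁴)(2.998×10⁸)/(250×10⁻⁹) = 7.946×10⁻¹⁹ J.
Photons incident: 831 / 7.946×10⁻¹⁹ = 1.046×10²¹, i.e. 1.046×10²¹/6.022×10²³ = 0.001737 mol.
Φ = 0.00166 mol / 0.001737 mol photons = 0.956.

Φ = 0.956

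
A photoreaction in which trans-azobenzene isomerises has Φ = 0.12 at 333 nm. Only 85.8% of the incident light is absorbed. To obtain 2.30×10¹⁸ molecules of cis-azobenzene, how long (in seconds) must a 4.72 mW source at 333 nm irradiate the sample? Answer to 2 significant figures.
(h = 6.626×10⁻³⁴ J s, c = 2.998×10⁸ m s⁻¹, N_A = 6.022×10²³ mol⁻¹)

t ≈ 2800 s

Product: 2.30×10¹⁸ / 6.022×10²³ = 3.819×10⁻⁶ mol.
Photons that must be absorbed: 3.819×10⁻⁶ / 0.12 = 3.183×10⁻⁵ mol.
Incident photons needed: 3.183×10⁻⁵ / 0.858 = 3.710×10⁻⁵ mol.
Photon energy: hc/λ = 5.965×10⁻¹⁹ J; per mole, 3.592×10⁵ J mol⁻¹.
Energy required: 3.710×10⁻⁵ × 3.592×10⁵ = 13.33 J.
Time: 13.33 J / 0.00472 W = 2800 s.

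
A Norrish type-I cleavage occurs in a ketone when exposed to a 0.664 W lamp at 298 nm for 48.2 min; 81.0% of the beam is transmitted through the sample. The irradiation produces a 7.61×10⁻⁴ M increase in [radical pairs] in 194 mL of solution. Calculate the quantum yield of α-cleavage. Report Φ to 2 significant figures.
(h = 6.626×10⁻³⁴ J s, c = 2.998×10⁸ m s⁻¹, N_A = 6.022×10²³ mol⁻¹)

Φ = 0.16

Product: (7.61×10⁻⁴ M)(0.194 L) = 1.476×10⁻⁴ mol.
Photon energy at 298 nm: hc/λ = (6.626×10⁻³⁴)(2.998×10⁸)/(298×10⁻⁹) = 6.666×10⁻¹⁹ J.
Energy delivered: (0.664 W)(2892 s) = 1920 J.
Photons incident: 1920 / 6.666×10⁻¹⁹ = 2.880×10²¹, i.e. 2.880×10²¹/6.022×10²³ = 0.004782 mol.
Fraction absorbed: 1 − 81.0/100 = 0.1900.
Photons absorbed: 0.1900 × 0.004782 = 9.086×10⁻⁴ mol.
Φ = 1.476×10⁻⁴ mol / 9.086×10⁻⁴ mol photons = 0.16.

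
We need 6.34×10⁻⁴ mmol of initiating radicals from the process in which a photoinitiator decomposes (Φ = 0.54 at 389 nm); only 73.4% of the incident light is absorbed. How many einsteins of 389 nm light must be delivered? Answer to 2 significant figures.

Product: 6.34×10⁻⁴ mmol = 6.34×10⁻⁷ mol.
Photons that must be absorbed: 6.34×10⁻⁷ / 0.54 = 1.174×10⁻⁶ mol.
Incident photons needed: 1.174×10⁻⁶ / 0.734 = 1.599×10⁻⁶ mol.

1.6×10⁻⁶ einstein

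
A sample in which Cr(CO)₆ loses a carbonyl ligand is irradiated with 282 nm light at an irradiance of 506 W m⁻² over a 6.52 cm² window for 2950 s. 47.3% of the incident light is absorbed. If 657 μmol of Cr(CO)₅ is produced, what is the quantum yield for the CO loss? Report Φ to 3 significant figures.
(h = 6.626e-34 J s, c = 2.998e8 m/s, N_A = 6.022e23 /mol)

Product: 657 μmol = 6.57e-4 mol.
Photon energy at 282 nm: hc/λ = (6.626e-34)(2.998e8)/(282e-9) = 7.044e-19 J.
Energy delivered: (506 W m⁻²)(6.52e-4 m²)(2950 s) = 973.2 J.
Photons incident: 973.2 / 7.044e-19 = 1.382e21, i.e. 1.382e21/6.022e23 = 0.002295 mol.
Photons absorbed: 0.473 × 0.002295 = 0.001086 mol.
Φ = 6.57e-4 mol / 0.001086 mol photons = 0.605.

Φ = 0.605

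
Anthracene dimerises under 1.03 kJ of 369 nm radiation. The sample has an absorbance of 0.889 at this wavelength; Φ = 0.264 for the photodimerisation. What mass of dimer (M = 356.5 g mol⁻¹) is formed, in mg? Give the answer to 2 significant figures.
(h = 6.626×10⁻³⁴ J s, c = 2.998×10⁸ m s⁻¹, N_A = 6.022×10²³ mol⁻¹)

Photon energy at 369 nm: hc/λ = (6.626×10⁻³⁴)(2.998×10⁸)/(369×10⁻⁹) = 5.383×10⁻¹⁹ J.
Incident energy: 1.03 kJ = 1030 J.
Photons incident: 1030 / 5.383×10⁻¹⁹ = 1.913×10²¹, i.e. 1.913×10²¹/6.022×10²³ = 0.003177 mol.
Fraction absorbed: 1 − 10^(−0.889) = 0.8709.
Photons absorbed: 0.8709 × 0.003177 = 0.002767 mol.
Product: Φ × n_abs = 0.264 × 0.002767 = 7.305×10⁻⁴ mol.
Mass: 7.305×10⁻⁴ × 356.5 = 0.2604 g = 260 mg.

260 mg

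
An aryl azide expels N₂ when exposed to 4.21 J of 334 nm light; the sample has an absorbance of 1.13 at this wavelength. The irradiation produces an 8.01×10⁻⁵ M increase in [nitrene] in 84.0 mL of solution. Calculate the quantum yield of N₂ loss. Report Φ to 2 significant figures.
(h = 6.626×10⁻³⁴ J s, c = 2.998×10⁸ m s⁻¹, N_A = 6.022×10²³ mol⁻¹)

Φ = 0.62

Product: (8.01×10⁻⁵ M)(0.084 L) = 6.728×10⁻⁶ mol.
Photon energy at 334 nm: hc/λ = (6.626×10⁻³⁴)(2.998×10⁸)/(334×10⁻⁹) = 5.948×10⁻¹⁹ J.
Photons incident: 4.21 / 5.948×10⁻¹⁹ = 7.078×10¹⁸, i.e. 7.078×10¹⁸/6.022×10²³ = 1.175×10⁻⁵ mol.
Fraction absorbed: 1 − 10^(−1.13) = 0.9259.
Photons absorbed: 0.9259 × 1.175×10⁻⁵ = 1.088×10⁻⁵ mol.
Φ = 6.728×10⁻⁶ mol / 1.088×10⁻⁵ mol photons = 0.62.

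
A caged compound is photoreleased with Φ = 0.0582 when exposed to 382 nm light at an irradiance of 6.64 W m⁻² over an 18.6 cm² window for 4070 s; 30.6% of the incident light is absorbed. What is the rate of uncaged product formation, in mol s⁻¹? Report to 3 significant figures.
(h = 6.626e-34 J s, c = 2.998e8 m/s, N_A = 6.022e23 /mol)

7.02e-10 mol s⁻¹

Photon energy at 382 nm: hc/λ = (6.626e-34)(2.998e8)/(382e-9) = 5.200e-19 J.
Energy delivered: (6.64 W m⁻²)(18.6e-4 m²)(4070 s) = 50.27 J.
Photons incident: 50.27 / 5.200e-19 = 9.667e19, i.e. 9.667e19/6.022e23 = 1.605e-4 mol.
Photons absorbed: 0.306 × 1.605e-4 = 4.911e-5 mol.
Product formed: 0.0582 × 4.911e-5 = 2.858e-6 mol.
Rate: 2.858e-6 / 4070 s = 7.02e-10 mol s⁻¹.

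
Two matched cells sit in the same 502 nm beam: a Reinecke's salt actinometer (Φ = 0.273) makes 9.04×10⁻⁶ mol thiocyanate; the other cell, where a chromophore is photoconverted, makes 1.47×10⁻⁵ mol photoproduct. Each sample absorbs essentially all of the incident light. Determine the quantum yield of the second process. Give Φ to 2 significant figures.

Photons absorbed by the actinometer: 9.04×10⁻⁶ / 0.273 = 3.311×10⁻⁵ mol.
Φ(unknown) = 1.47×10⁻⁵ / 3.311×10⁻⁵ = 0.44.

Φ = 0.44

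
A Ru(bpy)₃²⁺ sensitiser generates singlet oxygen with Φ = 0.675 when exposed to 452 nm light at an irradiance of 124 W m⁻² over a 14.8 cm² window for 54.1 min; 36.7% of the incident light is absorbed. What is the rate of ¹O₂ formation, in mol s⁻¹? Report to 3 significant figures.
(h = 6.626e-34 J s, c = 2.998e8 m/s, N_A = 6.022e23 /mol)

1.72e-7 mol s⁻¹

Photon energy at 452 nm: hc/λ = (6.626e-34)(2.998e8)/(452e-9) = 4.395e-19 J.
Energy delivered: (124 W m⁻²)(14.8e-4 m²)(3246 s) = 595.7 J.
Photons incident: 595.7 / 4.395e-19 = 1.355e21, i.e. 1.355e21/6.022e23 = 0.002250 mol.
Photons absorbed: 0.367 × 0.002250 = 8.258e-4 mol.
Product formed: 0.675 × 8.258e-4 = 5.574e-4 mol.
Rate: 5.574e-4 / 3246 s = 1.72e-7 mol s⁻¹.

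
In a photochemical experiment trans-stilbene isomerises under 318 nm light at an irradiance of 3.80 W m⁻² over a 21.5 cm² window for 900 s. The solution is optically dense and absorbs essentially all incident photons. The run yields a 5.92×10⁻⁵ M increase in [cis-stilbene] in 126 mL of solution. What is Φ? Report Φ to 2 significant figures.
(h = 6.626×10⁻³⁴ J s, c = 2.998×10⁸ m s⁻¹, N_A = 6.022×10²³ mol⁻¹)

Φ = 0.38

Product: (5.92×10⁻⁵ M)(0.126 L) = 7.459×10⁻⁶ mol.
Photon energy at 318 nm: hc/λ = (6.626×10⁻³⁴)(2.998×10⁸)/(318×10⁻⁹) = 6.247×10⁻¹⁹ J.
Energy delivered: (3.80 W m⁻²)(21.5×10⁻⁴ m²)(900 s) = 7.353 J.
Photons incident: 7.353 / 6.247×10⁻¹⁹ = 1.177×10¹⁹, i.e. 1.177×10¹⁹/6.022×10²³ = 1.955×10⁻⁵ mol.
Φ = 7.459×10⁻⁶ mol / 1.955×10⁻⁵ mol photons = 0.38.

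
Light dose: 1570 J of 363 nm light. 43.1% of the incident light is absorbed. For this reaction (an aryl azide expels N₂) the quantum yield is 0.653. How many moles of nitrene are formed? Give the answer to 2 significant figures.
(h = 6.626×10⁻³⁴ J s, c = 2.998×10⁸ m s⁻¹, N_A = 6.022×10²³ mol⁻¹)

Photon energy at 363 nm: hc/λ = (6.626×10⁻³⁴)(2.998×10⁸)/(363×10⁻⁹) = 5.472×10⁻¹⁹ J.
Photons incident: 1570 / 5.472×10⁻¹⁹ = 2.869×10²¹, i.e. 2.869×10²¹/6.022×10²³ = 0.004764 mol.
Photons absorbed: 0.431 × 0.004764 = 0.002053 mol.
Product: Φ × n_abs = 0.653 × 0.002053 = 0.001341 mol.

0.0013 mol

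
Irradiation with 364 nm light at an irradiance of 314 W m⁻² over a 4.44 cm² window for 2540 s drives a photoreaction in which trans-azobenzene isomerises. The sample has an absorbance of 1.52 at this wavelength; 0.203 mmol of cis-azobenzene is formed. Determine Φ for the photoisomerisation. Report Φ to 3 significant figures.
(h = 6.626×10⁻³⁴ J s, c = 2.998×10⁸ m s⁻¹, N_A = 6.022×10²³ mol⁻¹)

Φ = 0.194

Product: 0.203 mmol = 2.03×10⁻⁴ mol.
Photon energy at 364 nm: hc/λ = (6.626×10⁻³⁴)(2.998×10⁸)/(364×10⁻⁹) = 5.457×10⁻¹⁹ J.
Energy delivered: (314 W m⁻²)(4.44×10⁻⁴ m²)(2540 s) = 354.1 J.
Photons incident: 354.1 / 5.457×10⁻¹⁹ = 6.489×10²⁰, i.e. 6.489×10²⁰/6.022×10²³ = 0.001078 mol.
Fraction absorbed: 1 − 10^(−1.52) = 0.9698.
Photons absorbed: 0.9698 × 0.001078 = 0.001045 mol.
Φ = 2.03×10⁻⁴ mol / 0.001045 mol photons = 0.194.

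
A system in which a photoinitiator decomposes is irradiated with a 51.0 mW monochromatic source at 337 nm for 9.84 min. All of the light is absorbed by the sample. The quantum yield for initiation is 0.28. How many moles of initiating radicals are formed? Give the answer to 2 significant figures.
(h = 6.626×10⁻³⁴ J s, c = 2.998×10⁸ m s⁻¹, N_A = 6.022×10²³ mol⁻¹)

2.4×10⁻⁵ mol

Photon energy at 337 nm: hc/λ = (6.626×10⁻³⁴)(2.998×10⁸)/(337×10⁻⁹) = 5.895×10⁻¹⁹ J.
Energy delivered: (51.0 mW)(590.4 s) = 30.11 J.
Photons incident: 30.11 / 5.895×10⁻¹⁹ = 5.108×10¹⁹, i.e. 5.108×10¹⁹/6.022×10²³ = 8.482×10⁻⁵ mol.
Product: Φ × n_abs = 0.28 × 8.482×10⁻⁵ = 2.375×10⁻⁵ mol.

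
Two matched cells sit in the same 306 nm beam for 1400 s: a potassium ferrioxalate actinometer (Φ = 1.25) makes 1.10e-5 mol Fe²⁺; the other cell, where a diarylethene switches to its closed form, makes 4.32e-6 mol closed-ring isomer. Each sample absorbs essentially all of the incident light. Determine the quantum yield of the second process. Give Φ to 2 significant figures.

Φ = 0.49

Photons absorbed by the actinometer: 1.10e-5 / 1.25 = 8.800e-6 mol.
Φ(unknown) = 4.32e-6 / 8.800e-6 = 0.49.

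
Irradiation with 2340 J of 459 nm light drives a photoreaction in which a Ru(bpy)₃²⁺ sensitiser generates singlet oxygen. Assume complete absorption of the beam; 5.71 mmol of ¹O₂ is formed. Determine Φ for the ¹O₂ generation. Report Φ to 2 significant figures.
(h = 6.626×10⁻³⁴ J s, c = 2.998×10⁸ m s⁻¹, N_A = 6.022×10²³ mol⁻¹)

Product: 5.71 mmol = 0.00571 mol.
Photon energy at 459 nm: hc/λ = (6.626×10⁻³⁴)(2.998×10⁸)/(459×10⁻⁹) = 4.328×10⁻¹⁹ J.
Photons incident: 2340 / 4.328×10⁻¹⁹ = 5.407×10²¹, i.e. 5.407×10²¹/6.022×10²³ = 0.008979 mol.
Φ = 0.00571 mol / 0.008979 mol photons = 0.64.

Φ = 0.64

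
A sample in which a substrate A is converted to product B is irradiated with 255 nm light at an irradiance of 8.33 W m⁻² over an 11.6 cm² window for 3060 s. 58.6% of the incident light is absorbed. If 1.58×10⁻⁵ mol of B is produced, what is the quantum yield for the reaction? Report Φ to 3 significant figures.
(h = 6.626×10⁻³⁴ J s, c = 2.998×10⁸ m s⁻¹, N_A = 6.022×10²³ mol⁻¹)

Φ = 0.428

Photon energy at 255 nm: hc/λ = (6.626×10⁻³⁴)(2.998×10⁸)/(255×10⁻⁹) = 7.790×10⁻¹⁹ J.
Energy delivered: (8.33 W m⁻²)(11.6×10⁻⁴ m²)(3060 s) = 29.57 J.
Photons incident: 29.57 / 7.790×10⁻¹⁹ = 3.796×10¹⁹, i.e. 3.796×10¹⁹/6.022×10²³ = 6.304×10⁻⁵ mol.
Photons absorbed: 0.586 × 6.304×10⁻⁵ = 3.694×10⁻⁵ mol.
Φ = 1.58×10⁻⁵ mol / 3.694×10⁻⁵ mol photons = 0.428.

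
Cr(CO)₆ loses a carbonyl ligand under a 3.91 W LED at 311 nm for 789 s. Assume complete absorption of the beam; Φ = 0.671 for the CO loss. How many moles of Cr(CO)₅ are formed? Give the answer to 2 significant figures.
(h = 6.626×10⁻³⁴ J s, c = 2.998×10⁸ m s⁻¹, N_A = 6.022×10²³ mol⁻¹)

0.0054 mol

Photon energy at 311 nm: hc/λ = (6.626×10⁻³⁴)(2.998×10⁸)/(311×10⁻⁹) = 6.387×10⁻¹⁹ J.
Energy delivered: (3.91 W)(789 s) = 3085 J.
Photons incident: 3085 / 6.387×10⁻¹⁹ = 4.830×10²¹, i.e. 4.830×10²¹/6.022×10²³ = 0.008021 mol.
Product: Φ × n_abs = 0.671 × 0.008021 = 0.005382 mol.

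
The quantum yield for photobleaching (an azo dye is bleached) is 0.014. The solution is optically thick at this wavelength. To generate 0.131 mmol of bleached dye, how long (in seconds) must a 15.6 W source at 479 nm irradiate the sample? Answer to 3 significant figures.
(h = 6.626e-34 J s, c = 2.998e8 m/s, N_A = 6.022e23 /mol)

Product: 0.131 mmol = 1.31e-4 mol.
Photons that must be absorbed: 1.31e-4 / 0.014 = 0.009357 mol.
Photon energy: hc/λ = 4.147e-19 J; per mole, 2.497e5 J mol⁻¹.
Energy required: 0.009357 × 2.497e5 = 2336 J.
Time: 2336 J / 15.6 W = 150 s.

t ≈ 150 s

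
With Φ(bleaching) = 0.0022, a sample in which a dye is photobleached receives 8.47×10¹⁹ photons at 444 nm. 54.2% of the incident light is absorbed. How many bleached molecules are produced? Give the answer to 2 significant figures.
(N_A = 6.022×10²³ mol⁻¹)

1.0×10¹⁷ bleached molecules

Moles of photons: 8.47×10¹⁹ / 6.022×10²³ = 1.407×10⁻⁴ mol.
Photons absorbed: 0.542 × 1.407×10⁻⁴ = 7.626×10⁻⁵ mol.
Product: Φ × n_abs = 0.0022 × 7.626×10⁻⁵ = 1.678×10⁻⁷ mol.
As a count: 1.678×10⁻⁷ × 6.022×10²³ = 1.0×10¹⁷.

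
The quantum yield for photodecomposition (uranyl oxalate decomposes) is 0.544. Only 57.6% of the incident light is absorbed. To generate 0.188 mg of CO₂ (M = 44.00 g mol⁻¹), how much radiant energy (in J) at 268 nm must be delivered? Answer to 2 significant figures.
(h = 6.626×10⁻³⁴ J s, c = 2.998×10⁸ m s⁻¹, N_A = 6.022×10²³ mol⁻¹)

6.1 J

Product: 0.188 mg / 44.00 g mol⁻¹ = 4.273×10⁻⁶ mol.
Photons that must be absorbed: 4.273×10⁻⁶ / 0.544 = 7.855×10⁻⁶ mol.
Incident photons needed: 7.855×10⁻⁶ / 0.576 = 1.364×10⁻⁵ mol.
Photon energy: hc/λ = 7.412×10⁻¹⁹ J; per mole, 4.464×10⁵ J mol⁻¹.
Energy required: 1.364×10⁻⁵ × 4.464×10⁵ = 6.1 J.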